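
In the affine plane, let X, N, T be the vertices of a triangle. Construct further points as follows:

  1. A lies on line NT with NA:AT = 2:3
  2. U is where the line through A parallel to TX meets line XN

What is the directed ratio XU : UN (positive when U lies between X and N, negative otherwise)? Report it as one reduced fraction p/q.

Set X = (0, 0), N = (1, 0), T = (0, 1); any affine frame gives the same invariant.
1. A lies on line NT with NA:AT = 2:3 ⇒ A = (3/5, 2/5)
2. U is where the line through A parallel to TX meets line XN ⇒ U = (3/5, 0)
U = X + t·(N−X) with t = 3/5, so XU:UN = t:(1−t) = 3/5:2/5

XU:UN = 3/2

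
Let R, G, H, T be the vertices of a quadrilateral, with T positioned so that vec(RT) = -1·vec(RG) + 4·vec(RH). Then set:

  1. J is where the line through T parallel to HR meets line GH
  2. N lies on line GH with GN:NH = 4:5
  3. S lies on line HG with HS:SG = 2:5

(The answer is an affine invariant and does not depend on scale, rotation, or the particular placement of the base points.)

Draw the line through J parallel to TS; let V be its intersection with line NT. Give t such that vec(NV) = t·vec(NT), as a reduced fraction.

t = 98/17

Assign R = (0, 0), G = (1, 0), H = (0, 1), T = (-1, 4) — the answer is frame-independent, so this choice is without loss of generality.
1. J is where the line through T parallel to HR meets line GH ⇒ J = (-1, 2)
2. N lies on line GH with GN:NH = 4:5 ⇒ N = (5/9, 4/9)
3. S lies on line HG with HS:SG = 2:5 ⇒ S = (2/7, 5/7)
through J parallel to TS: direction (9/7, -23/7); meets NT at V = (-143/17, 356/17)
V = N + t·(T−N) with t = 98/17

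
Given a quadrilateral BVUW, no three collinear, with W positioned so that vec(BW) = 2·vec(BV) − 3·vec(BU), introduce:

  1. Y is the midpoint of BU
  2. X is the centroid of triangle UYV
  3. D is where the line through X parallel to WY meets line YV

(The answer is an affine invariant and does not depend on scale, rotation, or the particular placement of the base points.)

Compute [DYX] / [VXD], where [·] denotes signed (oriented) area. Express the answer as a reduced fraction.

[DYX]:[VXD] = -7/8

Work in coordinates with B = (0, 0), V = (1, 0), U = (0, 1), W = (2, -3).
1. Y is the midpoint of BU ⇒ Y = (0, 1/2)
2. X is the centroid of triangle UYV ⇒ X = (1/3, 1/2)
3. D is where the line through X parallel to WY meets line YV ⇒ D = (7/15, 4/15)
2·[DYX] = -7/90, 2·[VXD] = 4/45
[DYX]:[VXD] = -7/90:4/45 = -7/8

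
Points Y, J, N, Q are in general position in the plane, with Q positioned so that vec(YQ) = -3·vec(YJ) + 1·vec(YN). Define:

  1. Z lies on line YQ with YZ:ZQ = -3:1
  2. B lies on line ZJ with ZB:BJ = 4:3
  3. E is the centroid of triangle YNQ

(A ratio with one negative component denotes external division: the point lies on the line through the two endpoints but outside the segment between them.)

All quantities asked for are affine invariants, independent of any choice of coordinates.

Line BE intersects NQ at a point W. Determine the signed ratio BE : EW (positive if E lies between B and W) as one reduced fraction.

BE:EW = 1/14

Choose coordinates Y = (0, 0), J = (1, 0), N = (0, 1), Q = (-3, 1).
1. Z lies on line YQ with YZ:ZQ = -3:1 ⇒ Z = (-9/2, 3/2)
2. B lies on line ZJ with ZB:BJ = 4:3 ⇒ B = (-19/14, 9/14)
3. E is the centroid of triangle YNQ ⇒ E = (-1, 2/3)
line BE meets NQ at W = (4, 1)
E = B + t·(W−B) with t = 1/15, so BE:EW = 1/15:14/15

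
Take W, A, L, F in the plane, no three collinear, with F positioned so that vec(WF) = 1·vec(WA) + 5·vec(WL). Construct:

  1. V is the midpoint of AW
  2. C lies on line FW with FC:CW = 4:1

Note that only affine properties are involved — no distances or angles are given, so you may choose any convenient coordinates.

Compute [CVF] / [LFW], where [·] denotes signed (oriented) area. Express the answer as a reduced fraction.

[CVF]:[LFW] = -2

Choose coordinates W = (0, 0), A = (1, 0), L = (0, 1), F = (1, 5).
1. V is the midpoint of AW ⇒ V = (1/2, 0)
2. C lies on line FW with FC:CW = 4:1 ⇒ C = (1/5, 1)
2·[CVF] = 2, 2·[LFW] = -1
[CVF]:[LFW] = 2:-1 = -2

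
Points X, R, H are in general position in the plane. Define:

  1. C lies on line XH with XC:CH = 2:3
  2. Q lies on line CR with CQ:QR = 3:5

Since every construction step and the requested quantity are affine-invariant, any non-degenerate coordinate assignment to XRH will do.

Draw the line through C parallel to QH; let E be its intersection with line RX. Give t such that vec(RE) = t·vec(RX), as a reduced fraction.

t = 4/5

Work in coordinates with X = (0, 0), R = (1, 0), H = (0, 1).
1. C lies on line XH with XC:CH = 2:3 ⇒ C = (0, 2/5)
2. Q lies on line CR with CQ:QR = 3:5 ⇒ Q = (3/8, 1/4)
through C parallel to QH: direction (-3/8, 3/4); meets RX at E = (1/5, 0)
E = R + t·(X−R) with t = 4/5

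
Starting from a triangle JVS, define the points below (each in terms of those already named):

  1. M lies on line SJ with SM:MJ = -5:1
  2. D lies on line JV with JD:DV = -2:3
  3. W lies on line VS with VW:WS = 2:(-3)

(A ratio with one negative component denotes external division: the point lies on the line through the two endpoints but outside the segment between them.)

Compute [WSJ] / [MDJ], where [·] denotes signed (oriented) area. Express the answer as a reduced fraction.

Set J = (0, 0), V = (1, 0), S = (0, 1); any affine frame gives the same invariant.
1. M lies on line SJ with SM:MJ = -5:1 ⇒ M = (0, -1/4)
2. D lies on line JV with JD:DV = -2:3 ⇒ D = (-2, 0)
3. W lies on line VS with VW:WS = 2:(-3) ⇒ W = (3, -2)
2·[WSJ] = 3, 2·[MDJ] = -1/2
[WSJ]:[MDJ] = 3:-1/2 = -6

[WSJ]:[MDJ] = -6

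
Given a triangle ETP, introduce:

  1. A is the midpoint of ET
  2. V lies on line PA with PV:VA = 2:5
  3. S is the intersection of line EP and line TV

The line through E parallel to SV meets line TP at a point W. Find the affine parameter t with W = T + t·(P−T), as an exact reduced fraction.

Assign E = (0, 0), T = (1, 0), P = (0, 1) — the answer is frame-independent, so this choice is without loss of generality.
1. A is the midpoint of ET ⇒ A = (1/2, 0)
2. V lies on line PA with PV:VA = 2:5 ⇒ V = (1/7, 5/7)
3. S is the intersection of line EP and line TV ⇒ S = (0, 5/6)
through E parallel to SV: direction (1/7, -5/42); meets TP at W = (6, -5)
W = T + t·(P−T) with t = -5

t = -5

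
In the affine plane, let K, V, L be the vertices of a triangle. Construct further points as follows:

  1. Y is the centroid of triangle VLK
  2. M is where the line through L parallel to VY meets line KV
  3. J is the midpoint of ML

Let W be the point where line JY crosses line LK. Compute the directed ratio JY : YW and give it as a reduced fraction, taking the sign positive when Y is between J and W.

Assign K = (0, 0), V = (1, 0), L = (0, 1) — the answer is frame-independent, so this choice is without loss of generality.
1. Y is the centroid of triangle VLK ⇒ Y = (1/3, 1/3)
2. M is where the line through L parallel to VY meets line KV ⇒ M = (2, 0)
3. J is the midpoint of ML ⇒ J = (1, 1/2)
line JY meets LK at W = (0, 1/4)
Y = J + t·(W−J) with t = 2/3, so JY:YW = 2/3:1/3

JY:YW = 2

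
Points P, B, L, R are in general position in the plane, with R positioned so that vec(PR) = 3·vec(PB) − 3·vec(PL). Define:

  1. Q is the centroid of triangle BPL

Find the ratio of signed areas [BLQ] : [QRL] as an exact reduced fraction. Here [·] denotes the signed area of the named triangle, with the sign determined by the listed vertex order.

[BLQ]:[QRL] = 1/2

Set P = (0, 0), B = (1, 0), L = (0, 1), R = (3, -3); any affine frame gives the same invariant.
1. Q is the centroid of triangle BPL ⇒ Q = (1/3, 1/3)
2·[BLQ] = 1/3, 2·[QRL] = 2/3
[BLQ]:[QRL] = 1/3:2/3 = 1/2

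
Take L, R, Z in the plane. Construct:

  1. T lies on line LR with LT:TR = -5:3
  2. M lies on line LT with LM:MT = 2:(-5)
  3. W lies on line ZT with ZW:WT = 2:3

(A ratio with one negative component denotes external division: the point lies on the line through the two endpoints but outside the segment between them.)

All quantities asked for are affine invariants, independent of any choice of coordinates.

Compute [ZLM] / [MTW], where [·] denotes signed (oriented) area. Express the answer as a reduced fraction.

[ZLM]:[MTW] = -2/3

Work in coordinates with L = (0, 0), R = (1, 0), Z = (0, 1).
1. T lies on line LR with LT:TR = -5:3 ⇒ T = (5/2, 0)
2. M lies on line LT with LM:MT = 2:(-5) ⇒ M = (-5/3, 0)
3. W lies on line ZT with ZW:WT = 2:3 ⇒ W = (1, 3/5)
2·[ZLM] = -5/3, 2·[MTW] = 5/2
[ZLM]:[MTW] = -5/3:5/2 = -2/3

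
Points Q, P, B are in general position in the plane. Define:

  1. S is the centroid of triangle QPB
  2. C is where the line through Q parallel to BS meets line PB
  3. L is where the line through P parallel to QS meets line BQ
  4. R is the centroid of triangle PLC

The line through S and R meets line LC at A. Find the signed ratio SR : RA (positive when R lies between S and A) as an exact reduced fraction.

Set Q = (0, 0), P = (1, 0), B = (0, 1); any affine frame gives the same invariant.
1. S is the centroid of triangle QPB ⇒ S = (1/3, 1/3)
2. C is where the line through Q parallel to BS meets line PB ⇒ C = (-1, 2)
3. L is where the line through P parallel to QS meets line BQ ⇒ L = (0, -1)
4. R is the centroid of triangle PLC ⇒ R = (0, 1/3)
line SR meets LC at A = (-4/9, 1/3)
R = S + t·(A−S) with t = 3/7, so SR:RA = 3/7:4/7

SR:RA = 3/4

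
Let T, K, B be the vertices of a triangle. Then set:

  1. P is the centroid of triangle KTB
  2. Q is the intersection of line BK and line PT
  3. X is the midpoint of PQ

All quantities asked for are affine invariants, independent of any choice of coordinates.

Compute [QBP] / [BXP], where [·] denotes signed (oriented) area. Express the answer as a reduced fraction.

Set T = (0, 0), K = (1, 0), B = (0, 1); any affine frame gives the same invariant.
1. P is the centroid of triangle KTB ⇒ P = (1/3, 1/3)
2. Q is the intersection of line BK and line PT ⇒ Q = (1/2, 1/2)
3. X is the midpoint of PQ ⇒ X = (5/12, 5/12)
2·[QBP] = 1/6, 2·[BXP] = -1/12
[QBP]:[BXP] = 1/6:-1/12 = -2

[QBP]:[BXP] = -2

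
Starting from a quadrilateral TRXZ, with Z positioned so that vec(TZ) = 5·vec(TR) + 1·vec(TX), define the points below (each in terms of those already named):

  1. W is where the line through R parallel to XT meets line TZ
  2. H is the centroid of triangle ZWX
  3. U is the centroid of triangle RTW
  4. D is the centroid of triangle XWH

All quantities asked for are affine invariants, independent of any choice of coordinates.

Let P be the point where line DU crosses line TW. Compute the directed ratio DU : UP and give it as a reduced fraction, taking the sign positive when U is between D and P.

DU:UP = -23/3

Work in coordinates with T = (0, 0), R = (1, 0), X = (0, 1), Z = (5, 1).
1. W is where the line through R parallel to XT meets line TZ ⇒ W = (1, 1/5)
2. H is the centroid of triangle ZWX ⇒ H = (2, 11/15)
3. U is the centroid of triangle RTW ⇒ U = (2/3, 1/15)
4. D is the centroid of triangle XWH ⇒ D = (1, 29/45)
line DU meets TW at P = (49/69, 49/345)
U = D + t·(P−D) with t = 23/20, so DU:UP = 23/20:-3/20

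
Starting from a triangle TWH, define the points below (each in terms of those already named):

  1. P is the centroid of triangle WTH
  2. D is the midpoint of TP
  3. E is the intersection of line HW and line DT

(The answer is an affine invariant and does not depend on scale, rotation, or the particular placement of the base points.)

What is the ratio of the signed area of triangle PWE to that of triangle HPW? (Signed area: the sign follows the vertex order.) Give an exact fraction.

Work in coordinates with T = (0, 0), W = (1, 0), H = (0, 1).
1. P is the centroid of triangle WTH ⇒ P = (1/3, 1/3)
2. D is the midpoint of TP ⇒ D = (1/6, 1/6)
3. E is the intersection of line HW and line DT ⇒ E = (1/2, 1/2)
2·[PWE] = 1/6, 2·[HPW] = 1/3
[PWE]:[HPW] = 1/6:1/3 = 1/2

[PWE]:[HPW] = 1/2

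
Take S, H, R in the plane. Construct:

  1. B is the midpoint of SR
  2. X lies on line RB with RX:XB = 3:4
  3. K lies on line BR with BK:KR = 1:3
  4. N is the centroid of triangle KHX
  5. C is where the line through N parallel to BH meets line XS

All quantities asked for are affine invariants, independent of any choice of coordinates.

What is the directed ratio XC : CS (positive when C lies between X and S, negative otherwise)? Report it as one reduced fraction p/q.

XC:CS = 25/107

Choose coordinates S = (0, 0), H = (1, 0), R = (0, 1).
1. B is the midpoint of SR ⇒ B = (0, 1/2)
2. X lies on line RB with RX:XB = 3:4 ⇒ X = (0, 11/14)
3. K lies on line BR with BK:KR = 1:3 ⇒ K = (0, 5/8)
4. N is the centroid of triangle KHX ⇒ N = (1/3, 79/168)
5. C is where the line through N parallel to BH meets line XS ⇒ C = (0, 107/168)
C = X + t·(S−X) with t = 25/132, so XC:CS = t:(1−t) = 25/132:107/132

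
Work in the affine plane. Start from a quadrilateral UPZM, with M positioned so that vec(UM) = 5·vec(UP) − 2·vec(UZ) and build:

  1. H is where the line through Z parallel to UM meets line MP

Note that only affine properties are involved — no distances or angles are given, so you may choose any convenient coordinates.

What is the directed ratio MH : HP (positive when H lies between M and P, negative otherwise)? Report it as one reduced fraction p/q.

MH:HP = -5/3

Work in coordinates with U = (0, 0), P = (1, 0), Z = (0, 1), M = (5, -2).
1. H is where the line through Z parallel to UM meets line MP ⇒ H = (-5, 3)
H = M + t·(P−M) with t = 5/2, so MH:HP = t:(1−t) = 5/2:-3/2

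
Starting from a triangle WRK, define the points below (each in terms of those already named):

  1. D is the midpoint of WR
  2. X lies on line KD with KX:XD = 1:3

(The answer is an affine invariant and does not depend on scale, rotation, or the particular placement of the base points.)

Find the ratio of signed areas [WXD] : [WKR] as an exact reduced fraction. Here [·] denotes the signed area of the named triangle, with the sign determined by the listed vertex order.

[WXD]:[WKR] = 3/8

Set W = (0, 0), R = (1, 0), K = (0, 1); any affine frame gives the same invariant.
1. D is the midpoint of WR ⇒ D = (1/2, 0)
2. X lies on line KD with KX:XD = 1:3 ⇒ X = (1/8, 3/4)
2·[WXD] = -3/8, 2·[WKR] = -1
[WXD]:[WKR] = -3/8:-1 = 3/8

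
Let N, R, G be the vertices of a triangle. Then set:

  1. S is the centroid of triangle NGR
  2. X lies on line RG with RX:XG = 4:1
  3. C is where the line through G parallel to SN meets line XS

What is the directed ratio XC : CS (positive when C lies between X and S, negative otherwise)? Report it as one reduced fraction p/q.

XC:CS = -2/5

Set N = (0, 0), R = (1, 0), G = (0, 1); any affine frame gives the same invariant.
1. S is the centroid of triangle NGR ⇒ S = (1/3, 1/3)
2. X lies on line RG with RX:XG = 4:1 ⇒ X = (1/5, 4/5)
3. C is where the line through G parallel to SN meets line XS ⇒ C = (1/9, 10/9)
C = X + t·(S−X) with t = -2/3, so XC:CS = t:(1−t) = -2/3:5/3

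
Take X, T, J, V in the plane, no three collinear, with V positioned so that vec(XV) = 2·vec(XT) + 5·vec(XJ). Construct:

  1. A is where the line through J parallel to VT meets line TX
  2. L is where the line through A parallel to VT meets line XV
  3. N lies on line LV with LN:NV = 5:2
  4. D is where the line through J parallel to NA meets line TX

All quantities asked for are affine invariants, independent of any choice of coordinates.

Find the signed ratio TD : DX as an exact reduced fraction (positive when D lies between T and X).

TD:DX = -168/53

Choose coordinates X = (0, 0), T = (1, 0), J = (0, 1), V = (2, 5).
1. A is where the line through J parallel to VT meets line TX ⇒ A = (-1/5, 0)
2. L is where the line through A parallel to VT meets line XV ⇒ L = (-2/5, -1)
3. N lies on line LV with LN:NV = 5:2 ⇒ N = (46/35, 23/7)
4. D is where the line through J parallel to NA meets line TX ⇒ D = (-53/115, 0)
D = T + t·(X−T) with t = 168/115, so TD:DX = t:(1−t) = 168/115:-53/115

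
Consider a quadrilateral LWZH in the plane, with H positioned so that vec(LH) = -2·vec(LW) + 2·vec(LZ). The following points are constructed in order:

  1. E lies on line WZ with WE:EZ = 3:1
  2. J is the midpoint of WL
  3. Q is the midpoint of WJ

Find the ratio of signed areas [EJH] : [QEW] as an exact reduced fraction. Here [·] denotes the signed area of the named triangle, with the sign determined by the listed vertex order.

Work in coordinates with L = (0, 0), W = (1, 0), Z = (0, 1), H = (-2, 2).
1. E lies on line WZ with WE:EZ = 3:1 ⇒ E = (1/4, 3/4)
2. J is the midpoint of WL ⇒ J = (1/2, 0)
3. Q is the midpoint of WJ ⇒ Q = (3/4, 0)
2·[EJH] = -11/8, 2·[QEW] = -3/16
[EJH]:[QEW] = -11/8:-3/16 = 22/3

[EJH]:[QEW] = 22/3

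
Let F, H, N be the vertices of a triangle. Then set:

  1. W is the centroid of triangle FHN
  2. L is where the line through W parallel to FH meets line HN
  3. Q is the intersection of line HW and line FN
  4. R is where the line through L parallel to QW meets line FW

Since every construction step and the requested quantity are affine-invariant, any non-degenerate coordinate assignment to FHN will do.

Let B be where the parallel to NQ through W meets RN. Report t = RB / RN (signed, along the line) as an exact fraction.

t = 1/4

Choose coordinates F = (0, 0), H = (1, 0), N = (0, 1).
1. W is the centroid of triangle FHN ⇒ W = (1/3, 1/3)
2. L is where the line through W parallel to FH meets line HN ⇒ L = (2/3, 1/3)
3. Q is the intersection of line HW and line FN ⇒ Q = (0, 1/2)
4. R is where the line through L parallel to QW meets line FW ⇒ R = (4/9, 4/9)
through W parallel to NQ: direction (0, -1/2); meets RN at B = (1/3, 7/12)
B = R + t·(N−R) with t = 1/4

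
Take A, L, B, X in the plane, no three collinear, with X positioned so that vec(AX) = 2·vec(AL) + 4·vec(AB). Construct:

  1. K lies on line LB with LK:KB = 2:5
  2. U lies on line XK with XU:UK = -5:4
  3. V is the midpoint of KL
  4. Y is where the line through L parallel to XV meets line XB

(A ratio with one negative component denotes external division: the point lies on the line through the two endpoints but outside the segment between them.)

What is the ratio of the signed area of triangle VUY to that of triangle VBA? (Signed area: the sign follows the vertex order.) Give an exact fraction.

[VUY]:[VBA] = -55/36

Choose coordinates A = (0, 0), L = (1, 0), B = (0, 1), X = (2, 4).
1. K lies on line LB with LK:KB = 2:5 ⇒ K = (5/7, 2/7)
2. U lies on line XK with XU:UK = -5:4 ⇒ U = (-31/7, -102/7)
3. V is the midpoint of KL ⇒ V = (6/7, 1/7)
4. Y is where the line through L parallel to XV meets line XB ⇒ Y = (7/3, 9/2)
2·[VUY] = -55/42, 2·[VBA] = 6/7
[VUY]:[VBA] = -55/42:6/7 = -55/36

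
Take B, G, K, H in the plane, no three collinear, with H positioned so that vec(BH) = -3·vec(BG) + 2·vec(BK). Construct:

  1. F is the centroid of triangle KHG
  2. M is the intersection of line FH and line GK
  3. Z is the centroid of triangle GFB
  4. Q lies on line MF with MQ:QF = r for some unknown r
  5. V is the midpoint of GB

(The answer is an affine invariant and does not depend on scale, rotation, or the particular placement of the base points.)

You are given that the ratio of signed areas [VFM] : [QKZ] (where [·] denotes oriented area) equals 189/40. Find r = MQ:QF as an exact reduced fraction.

r = 5/4

Set B = (0, 0), G = (1, 0), K = (0, 1), H = (-3, 2); any affine frame gives the same invariant.
1. F is the centroid of triangle KHG ⇒ F = (-2/3, 1)
2. M is the intersection of line FH and line GK ⇒ M = (1/2, 1/2)
3. Z is the centroid of triangle GFB ⇒ Z = (1/9, 1/3)
4. With MQ:QF = r, write λ = r/(r+1) so Q = M + λ·(F−M); Q is affine-linear in λ
5. V is the midpoint of GB ⇒ V = (1/2, 0)
Every point depending on Q is an affine combination of Q and λ-independent points, so each such coordinate is linear in λ; the λ² term in each signed area is a multiple of (F−M)×(F−M) = 0, so 2·[VFM] and 2·[QKZ] are each linear in λ. Evaluating at λ=0 and λ=1:
  2·[VFM] = -7/12,   2·[QKZ] = -13/18·λ + 5/18
So [VFM]:[QKZ] = (-7/12) / (-13/18·λ + 5/18). Setting this equal to 189/40:
  -7/12 = 189/40·(-13/18·λ + 5/18)  ⇒  λ = 5/9
Then r = λ/(1−λ) = (5/9)/(4/9) = 5/4. Check: with r = 5/4, Q = (-4/27, 7/9) and [VFM]:[QKZ] = 189/40 as required.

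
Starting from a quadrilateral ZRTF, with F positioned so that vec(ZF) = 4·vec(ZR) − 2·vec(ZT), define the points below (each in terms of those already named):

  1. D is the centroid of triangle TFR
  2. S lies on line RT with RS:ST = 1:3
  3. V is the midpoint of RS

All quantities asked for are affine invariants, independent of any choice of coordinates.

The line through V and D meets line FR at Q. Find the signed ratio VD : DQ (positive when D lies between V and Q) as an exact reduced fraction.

VD:DQ = -5/8

Choose coordinates Z = (0, 0), R = (1, 0), T = (0, 1), F = (4, -2).
1. D is the centroid of triangle TFR ⇒ D = (5/3, -1/3)
2. S lies on line RT with RS:ST = 1:3 ⇒ S = (3/4, 1/4)
3. V is the midpoint of RS ⇒ V = (7/8, 1/8)
line VD meets FR at Q = (2/5, 2/5)
D = V + t·(Q−V) with t = -5/3, so VD:DQ = -5/3:8/3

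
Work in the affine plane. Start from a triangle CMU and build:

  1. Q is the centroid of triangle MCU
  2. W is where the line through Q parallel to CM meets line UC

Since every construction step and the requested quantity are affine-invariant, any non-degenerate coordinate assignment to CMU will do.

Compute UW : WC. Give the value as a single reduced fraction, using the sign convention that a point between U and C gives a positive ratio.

Work in coordinates with C = (0, 0), M = (1, 0), U = (0, 1).
1. Q is the centroid of triangle MCU ⇒ Q = (1/3, 1/3)
2. W is where the line through Q parallel to CM meets line UC ⇒ W = (0, 1/3)
W = U + t·(C−U) with t = 2/3, so UW:WC = t:(1−t) = 2/3:1/3

UW:WC = 2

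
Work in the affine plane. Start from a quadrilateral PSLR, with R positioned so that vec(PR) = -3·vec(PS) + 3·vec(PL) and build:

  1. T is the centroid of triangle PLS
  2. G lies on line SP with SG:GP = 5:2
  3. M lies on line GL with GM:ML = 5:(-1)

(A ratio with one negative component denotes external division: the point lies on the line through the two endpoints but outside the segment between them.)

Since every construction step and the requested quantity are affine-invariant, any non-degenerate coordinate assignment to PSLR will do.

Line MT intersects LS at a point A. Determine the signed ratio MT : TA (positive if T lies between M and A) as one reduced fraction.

Assign P = (0, 0), S = (1, 0), L = (0, 1), R = (-3, 3) — the answer is frame-independent, so this choice is without loss of generality.
1. T is the centroid of triangle PLS ⇒ T = (1/3, 1/3)
2. G lies on line SP with SG:GP = 5:2 ⇒ G = (2/7, 0)
3. M lies on line GL with GM:ML = 5:(-1) ⇒ M = (-1/14, 5/4)
line MT meets LS at A = (3/43, 40/43)
T = M + t·(A−M) with t = 43/15, so MT:TA = 43/15:-28/15

MT:TA = -43/28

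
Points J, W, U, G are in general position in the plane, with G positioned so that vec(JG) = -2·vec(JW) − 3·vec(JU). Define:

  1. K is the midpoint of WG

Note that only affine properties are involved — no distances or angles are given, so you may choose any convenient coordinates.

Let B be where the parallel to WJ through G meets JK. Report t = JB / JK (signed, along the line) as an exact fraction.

t = 2

Set J = (0, 0), W = (1, 0), U = (0, 1), G = (-2, -3); any affine frame gives the same invariant.
1. K is the midpoint of WG ⇒ K = (-1/2, -3/2)
through G parallel to WJ: direction (-1, 0); meets JK at B = (-1, -3)
B = J + t·(K−J) with t = 2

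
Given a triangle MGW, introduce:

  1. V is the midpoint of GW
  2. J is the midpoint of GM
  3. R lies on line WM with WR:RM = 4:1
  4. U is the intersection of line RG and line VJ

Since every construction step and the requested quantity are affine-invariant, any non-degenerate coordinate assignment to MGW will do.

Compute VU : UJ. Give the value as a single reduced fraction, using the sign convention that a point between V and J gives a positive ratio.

Set M = (0, 0), G = (1, 0), W = (0, 1); any affine frame gives the same invariant.
1. V is the midpoint of GW ⇒ V = (1/2, 1/2)
2. J is the midpoint of GM ⇒ J = (1/2, 0)
3. R lies on line WM with WR:RM = 4:1 ⇒ R = (0, 1/5)
4. U is the intersection of line RG and line VJ ⇒ U = (1/2, 1/10)
U = V + t·(J−V) with t = 4/5, so VU:UJ = t:(1−t) = 4/5:1/5

VU:UJ = 4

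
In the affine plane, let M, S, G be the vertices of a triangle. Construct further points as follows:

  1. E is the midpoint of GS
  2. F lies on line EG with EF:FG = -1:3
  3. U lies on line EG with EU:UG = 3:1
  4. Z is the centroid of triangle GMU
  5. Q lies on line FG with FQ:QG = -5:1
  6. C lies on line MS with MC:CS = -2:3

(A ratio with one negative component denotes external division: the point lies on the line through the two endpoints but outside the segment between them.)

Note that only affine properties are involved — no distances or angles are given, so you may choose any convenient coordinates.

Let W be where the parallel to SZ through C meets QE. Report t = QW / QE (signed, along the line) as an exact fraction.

Assign M = (0, 0), S = (1, 0), G = (0, 1) — the answer is frame-independent, so this choice is without loss of generality.
1. E is the midpoint of GS ⇒ E = (1/2, 1/2)
2. F lies on line EG with EF:FG = -1:3 ⇒ F = (3/4, 1/4)
3. U lies on line EG with EU:UG = 3:1 ⇒ U = (1/8, 7/8)
4. Z is the centroid of triangle GMU ⇒ Z = (1/24, 5/8)
5. Q lies on line FG with FQ:QG = -5:1 ⇒ Q = (-3/16, 19/16)
6. C lies on line MS with MC:CS = -2:3 ⇒ C = (-2, 0)
through C parallel to SZ: direction (-23/24, 5/8); meets QE at W = (53/8, -45/8)
W = Q + t·(E−Q) with t = 109/11

t = 109/11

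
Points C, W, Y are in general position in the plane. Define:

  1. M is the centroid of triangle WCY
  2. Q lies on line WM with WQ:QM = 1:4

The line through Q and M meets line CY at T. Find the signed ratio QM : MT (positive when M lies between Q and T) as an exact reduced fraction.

QM:MT = 8/5

Work in coordinates with C = (0, 0), W = (1, 0), Y = (0, 1).
1. M is the centroid of triangle WCY ⇒ M = (1/3, 1/3)
2. Q lies on line WM with WQ:QM = 1:4 ⇒ Q = (13/15, 1/15)
line QM meets CY at T = (0, 1/2)
M = Q + t·(T−Q) with t = 8/13, so QM:MT = 8/13:5/13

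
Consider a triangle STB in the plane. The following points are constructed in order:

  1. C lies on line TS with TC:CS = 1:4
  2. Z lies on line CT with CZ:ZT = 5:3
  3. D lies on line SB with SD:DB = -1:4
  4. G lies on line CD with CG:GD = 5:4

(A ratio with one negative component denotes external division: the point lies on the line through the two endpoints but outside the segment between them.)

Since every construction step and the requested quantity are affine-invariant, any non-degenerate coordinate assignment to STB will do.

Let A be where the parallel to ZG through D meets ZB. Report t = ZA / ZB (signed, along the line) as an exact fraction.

t = -1/40

Choose coordinates S = (0, 0), T = (1, 0), B = (0, 1).
1. C lies on line TS with TC:CS = 1:4 ⇒ C = (4/5, 0)
2. Z lies on line CT with CZ:ZT = 5:3 ⇒ Z = (37/40, 0)
3. D lies on line SB with SD:DB = -1:4 ⇒ D = (0, -1/3)
4. G lies on line CD with CG:GD = 5:4 ⇒ G = (16/45, -5/27)
through D parallel to ZG: direction (-41/72, -5/27); meets ZB at A = (1517/1600, -1/40)
A = Z + t·(B−Z) with t = -1/40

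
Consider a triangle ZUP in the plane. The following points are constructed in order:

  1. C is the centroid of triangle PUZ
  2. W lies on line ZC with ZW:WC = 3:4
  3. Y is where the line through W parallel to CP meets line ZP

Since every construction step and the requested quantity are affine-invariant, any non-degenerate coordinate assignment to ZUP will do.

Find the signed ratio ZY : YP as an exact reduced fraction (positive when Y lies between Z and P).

Choose coordinates Z = (0, 0), U = (1, 0), P = (0, 1).
1. C is the centroid of triangle PUZ ⇒ C = (1/3, 1/3)
2. W lies on line ZC with ZW:WC = 3:4 ⇒ W = (1/7, 1/7)
3. Y is where the line through W parallel to CP meets line ZP ⇒ Y = (0, 3/7)
Y = Z + t·(P−Z) with t = 3/7, so ZY:YP = t:(1−t) = 3/7:4/7

ZY:YP = 3/4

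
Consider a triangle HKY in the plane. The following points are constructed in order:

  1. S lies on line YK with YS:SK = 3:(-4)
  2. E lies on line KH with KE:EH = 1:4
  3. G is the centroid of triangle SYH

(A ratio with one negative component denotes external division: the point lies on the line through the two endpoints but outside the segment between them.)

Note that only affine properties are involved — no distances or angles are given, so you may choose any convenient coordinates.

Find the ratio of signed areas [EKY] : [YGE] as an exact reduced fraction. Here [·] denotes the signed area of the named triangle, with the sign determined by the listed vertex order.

Work in coordinates with H = (0, 0), K = (1, 0), Y = (0, 1).
1. S lies on line YK with YS:SK = 3:(-4) ⇒ S = (-3, 4)
2. E lies on line KH with KE:EH = 1:4 ⇒ E = (4/5, 0)
3. G is the centroid of triangle SYH ⇒ G = (-1, 5/3)
2·[EKY] = 1/5, 2·[YGE] = 7/15
[EKY]:[YGE] = 1/5:7/15 = 3/7

[EKY]:[YGE] = 3/7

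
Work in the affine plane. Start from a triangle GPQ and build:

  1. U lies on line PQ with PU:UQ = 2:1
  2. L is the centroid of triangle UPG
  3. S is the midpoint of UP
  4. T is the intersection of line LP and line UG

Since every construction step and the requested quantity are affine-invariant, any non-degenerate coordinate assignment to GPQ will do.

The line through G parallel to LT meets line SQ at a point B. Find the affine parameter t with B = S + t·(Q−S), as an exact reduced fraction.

t = -3/2

Choose coordinates G = (0, 0), P = (1, 0), Q = (0, 1).
1. U lies on line PQ with PU:UQ = 2:1 ⇒ U = (1/3, 2/3)
2. L is the centroid of triangle UPG ⇒ L = (4/9, 2/9)
3. S is the midpoint of UP ⇒ S = (2/3, 1/3)
4. T is the intersection of line LP and line UG ⇒ T = (1/6, 1/3)
through G parallel to LT: direction (-5/18, 1/9); meets SQ at B = (5/3, -2/3)
B = S + t·(Q−S) with t = -3/2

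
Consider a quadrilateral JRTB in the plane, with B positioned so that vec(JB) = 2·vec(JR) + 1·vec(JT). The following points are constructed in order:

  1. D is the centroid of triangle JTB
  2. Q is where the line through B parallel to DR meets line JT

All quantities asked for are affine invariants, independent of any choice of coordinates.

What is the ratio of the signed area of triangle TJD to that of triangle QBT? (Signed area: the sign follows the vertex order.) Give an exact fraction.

Set J = (0, 0), R = (1, 0), T = (0, 1), B = (2, 1); any affine frame gives the same invariant.
1. D is the centroid of triangle JTB ⇒ D = (2/3, 2/3)
2. Q is where the line through B parallel to DR meets line JT ⇒ Q = (0, 5)
2·[TJD] = 2/3, 2·[QBT] = -8
[TJD]:[QBT] = 2/3:-8 = -1/12

[TJD]:[QBT] = -1/12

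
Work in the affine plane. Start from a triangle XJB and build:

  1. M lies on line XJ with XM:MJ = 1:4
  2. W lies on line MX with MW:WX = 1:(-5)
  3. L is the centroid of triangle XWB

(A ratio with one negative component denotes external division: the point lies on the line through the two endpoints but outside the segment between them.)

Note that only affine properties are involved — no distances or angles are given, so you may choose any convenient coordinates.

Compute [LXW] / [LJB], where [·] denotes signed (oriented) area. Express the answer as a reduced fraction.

Choose coordinates X = (0, 0), J = (1, 0), B = (0, 1).
1. M lies on line XJ with XM:MJ = 1:4 ⇒ M = (1/5, 0)
2. W lies on line MX with MW:WX = 1:(-5) ⇒ W = (1/4, 0)
3. L is the centroid of triangle XWB ⇒ L = (1/12, 1/3)
2·[LXW] = 1/12, 2·[LJB] = 7/12
[LXW]:[LJB] = 1/12:7/12 = 1/7

[LXW]:[LJB] = 1/7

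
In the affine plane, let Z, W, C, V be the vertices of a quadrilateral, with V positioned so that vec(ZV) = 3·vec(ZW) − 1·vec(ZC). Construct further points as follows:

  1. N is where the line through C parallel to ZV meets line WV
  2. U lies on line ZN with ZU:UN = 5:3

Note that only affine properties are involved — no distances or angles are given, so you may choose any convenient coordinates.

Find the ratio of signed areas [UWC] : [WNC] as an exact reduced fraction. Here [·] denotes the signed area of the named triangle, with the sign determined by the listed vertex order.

[UWC]:[WNC] = -13/16

Choose coordinates Z = (0, 0), W = (1, 0), C = (0, 1), V = (3, -1).
1. N is where the line through C parallel to ZV meets line WV ⇒ N = (-3, 2)
2. U lies on line ZN with ZU:UN = 5:3 ⇒ U = (-15/8, 5/4)
2·[UWC] = 13/8, 2·[WNC] = -2
[UWC]:[WNC] = 13/8:-2 = -13/16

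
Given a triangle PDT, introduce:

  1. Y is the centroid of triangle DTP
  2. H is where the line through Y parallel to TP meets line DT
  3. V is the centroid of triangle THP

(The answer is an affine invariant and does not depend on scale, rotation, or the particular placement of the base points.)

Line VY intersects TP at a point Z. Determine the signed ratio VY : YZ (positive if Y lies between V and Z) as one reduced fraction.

Choose coordinates P = (0, 0), D = (1, 0), T = (0, 1).
1. Y is the centroid of triangle DTP ⇒ Y = (1/3, 1/3)
2. H is where the line through Y parallel to TP meets line DT ⇒ H = (1/3, 2/3)
3. V is the centroid of triangle THP ⇒ V = (1/9, 5/9)
line VY meets TP at Z = (0, 2/3)
Y = V + t·(Z−V) with t = -2, so VY:YZ = -2:3

VY:YZ = -2/3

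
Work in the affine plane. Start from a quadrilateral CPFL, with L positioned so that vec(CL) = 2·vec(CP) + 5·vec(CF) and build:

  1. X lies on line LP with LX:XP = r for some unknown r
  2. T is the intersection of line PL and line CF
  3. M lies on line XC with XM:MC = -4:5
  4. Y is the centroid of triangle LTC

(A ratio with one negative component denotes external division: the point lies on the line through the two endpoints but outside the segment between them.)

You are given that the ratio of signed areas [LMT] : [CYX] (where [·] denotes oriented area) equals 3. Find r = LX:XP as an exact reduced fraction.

r = -5/4

Choose coordinates C = (0, 0), P = (1, 0), F = (0, 1), L = (2, 5).
1. With LX:XP = r, write λ = r/(r+1) so X = L + λ·(P−L); X is affine-linear in λ
2. T is the intersection of line PL and line CF ⇒ T = (0, -5)
3. M lies on line XC with XM:MC = -4:5 ⇒ M is an affine combination of earlier points and hence also affine-linear in λ
4. Y is the centroid of triangle LTC ⇒ Y = (2/3, 0)
Every point depending on X is an affine combination of X and λ-independent points, so each such coordinate is linear in λ; the λ² term in each signed area is a multiple of (P−L)×(P−L) = 0, so 2·[LMT] and 2·[CYX] are each linear in λ. Evaluating at λ=0 and λ=1:
  2·[LMT] = -40,   2·[CYX] = -10/3·λ + 10/3
So [LMT]:[CYX] = (-40) / (-10/3·λ + 10/3). Setting this equal to 3:
  -40 = 3·(-10/3·λ + 10/3)  ⇒  λ = 5
Then r = λ/(1−λ) = (5)/(-4) = -5/4. Check: with r = -5/4, X = (-3, -20) and [LMT]:[CYX] = 3 as required.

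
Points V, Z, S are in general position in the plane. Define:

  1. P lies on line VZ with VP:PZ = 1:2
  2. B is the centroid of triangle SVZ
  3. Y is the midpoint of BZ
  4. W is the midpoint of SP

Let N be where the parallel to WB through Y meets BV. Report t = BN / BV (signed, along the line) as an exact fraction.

Choose coordinates V = (0, 0), Z = (1, 0), S = (0, 1).
1. P lies on line VZ with VP:PZ = 1:2 ⇒ P = (1/3, 0)
2. B is the centroid of triangle SVZ ⇒ B = (1/3, 1/3)
3. Y is the midpoint of BZ ⇒ Y = (2/3, 1/6)
4. W is the midpoint of SP ⇒ W = (1/6, 1/2)
through Y parallel to WB: direction (1/6, -1/6); meets BV at N = (5/12, 5/12)
N = B + t·(V−B) with t = -1/4

t = -1/4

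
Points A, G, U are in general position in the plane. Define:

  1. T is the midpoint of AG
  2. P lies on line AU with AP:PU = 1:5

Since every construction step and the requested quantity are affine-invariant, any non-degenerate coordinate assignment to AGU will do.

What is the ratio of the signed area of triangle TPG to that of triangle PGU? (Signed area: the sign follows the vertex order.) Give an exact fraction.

[TPG]:[PGU] = -1/10

Work in coordinates with A = (0, 0), G = (1, 0), U = (0, 1).
1. T is the midpoint of AG ⇒ T = (1/2, 0)
2. P lies on line AU with AP:PU = 1:5 ⇒ P = (0, 1/6)
2·[TPG] = -1/12, 2·[PGU] = 5/6
[TPG]:[PGU] = -1/12:5/6 = -1/10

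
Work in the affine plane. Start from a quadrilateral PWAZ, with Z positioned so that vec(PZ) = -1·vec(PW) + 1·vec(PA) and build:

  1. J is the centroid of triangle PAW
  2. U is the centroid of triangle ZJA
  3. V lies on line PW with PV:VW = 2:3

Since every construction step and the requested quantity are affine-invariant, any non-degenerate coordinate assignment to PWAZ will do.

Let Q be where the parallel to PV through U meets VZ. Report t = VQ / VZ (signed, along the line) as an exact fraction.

t = 7/9

Choose coordinates P = (0, 0), W = (1, 0), A = (0, 1), Z = (-1, 1).
1. J is the centroid of triangle PAW ⇒ J = (1/3, 1/3)
2. U is the centroid of triangle ZJA ⇒ U = (-2/9, 7/9)
3. V lies on line PW with PV:VW = 2:3 ⇒ V = (2/5, 0)
through U parallel to PV: direction (2/5, 0); meets VZ at Q = (-31/45, 7/9)
Q = V + t·(Z−V) with t = 7/9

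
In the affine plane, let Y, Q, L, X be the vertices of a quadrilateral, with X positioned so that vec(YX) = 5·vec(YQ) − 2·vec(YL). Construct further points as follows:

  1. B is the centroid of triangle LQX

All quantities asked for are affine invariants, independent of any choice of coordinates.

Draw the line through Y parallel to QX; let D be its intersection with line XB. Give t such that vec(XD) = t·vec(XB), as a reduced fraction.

Set Y = (0, 0), Q = (1, 0), L = (0, 1), X = (5, -2); any affine frame gives the same invariant.
1. B is the centroid of triangle LQX ⇒ B = (2, -1/3)
through Y parallel to QX: direction (4, -2); meets XB at D = (14, -7)
D = X + t·(B−X) with t = -3

t = -3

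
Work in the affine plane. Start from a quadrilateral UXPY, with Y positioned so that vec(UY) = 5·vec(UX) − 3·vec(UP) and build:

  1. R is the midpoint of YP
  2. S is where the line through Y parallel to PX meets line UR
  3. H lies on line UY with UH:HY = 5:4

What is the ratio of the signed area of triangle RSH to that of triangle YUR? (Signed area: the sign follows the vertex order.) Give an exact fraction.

Set U = (0, 0), X = (1, 0), P = (0, 1), Y = (5, -3); any affine frame gives the same invariant.
1. R is the midpoint of YP ⇒ R = (5/2, -1)
2. S is where the line through Y parallel to PX meets line UR ⇒ S = (10/3, -4/3)
3. H lies on line UY with UH:HY = 5:4 ⇒ H = (25/9, -5/3)
2·[RSH] = -25/54, 2·[YUR] = -5/2
[RSH]:[YUR] = -25/54:-5/2 = 5/27

[RSH]:[YUR] = 5/27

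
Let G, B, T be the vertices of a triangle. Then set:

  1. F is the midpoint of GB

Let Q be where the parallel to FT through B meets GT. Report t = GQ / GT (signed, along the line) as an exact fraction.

Assign G = (0, 0), B = (1, 0), T = (0, 1) — the answer is frame-independent, so this choice is without loss of generality.
1. F is the midpoint of GB ⇒ F = (1/2, 0)
through B parallel to FT: direction (-1/2, 1); meets GT at Q = (0, 2)
Q = G + t·(T−G) with t = 2

t = 2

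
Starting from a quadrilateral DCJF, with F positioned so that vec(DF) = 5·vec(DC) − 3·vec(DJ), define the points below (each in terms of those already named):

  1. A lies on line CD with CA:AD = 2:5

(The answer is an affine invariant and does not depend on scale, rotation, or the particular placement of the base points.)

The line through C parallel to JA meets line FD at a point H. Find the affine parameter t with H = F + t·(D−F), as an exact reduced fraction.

Choose coordinates D = (0, 0), C = (1, 0), J = (0, 1), F = (5, -3).
1. A lies on line CD with CA:AD = 2:5 ⇒ A = (5/7, 0)
through C parallel to JA: direction (5/7, -1); meets FD at H = (7/4, -21/20)
H = F + t·(D−F) with t = 13/20

t = 13/20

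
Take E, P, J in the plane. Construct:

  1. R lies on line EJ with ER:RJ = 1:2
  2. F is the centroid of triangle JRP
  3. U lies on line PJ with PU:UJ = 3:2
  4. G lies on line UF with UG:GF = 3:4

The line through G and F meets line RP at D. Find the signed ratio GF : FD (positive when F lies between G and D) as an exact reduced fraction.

Work in coordinates with E = (0, 0), P = (1, 0), J = (0, 1).
1. R lies on line EJ with ER:RJ = 1:2 ⇒ R = (0, 1/3)
2. F is the centroid of triangle JRP ⇒ F = (1/3, 4/9)
3. U lies on line PJ with PU:UJ = 3:2 ⇒ U = (2/5, 3/5)
4. G lies on line UF with UG:GF = 3:4 ⇒ G = (13/35, 8/15)
line GF meets RP at D = (1/4, 1/4)
F = G + t·(D−G) with t = 16/51, so GF:FD = 16/51:35/51

GF:FD = 16/35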